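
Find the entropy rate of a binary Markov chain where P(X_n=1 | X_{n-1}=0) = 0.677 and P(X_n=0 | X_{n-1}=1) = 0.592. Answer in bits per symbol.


Stationary distribution: pi_0 = p10/(p01+p10) = 0.4665, pi_1 = 0.5335. Entropy rate H' = pi_0*H(p01) + pi_1*H(p10) = 0.4665*0.9076 + 0.5335*0.9754 = 0.9438

0.9438 bits/symbol


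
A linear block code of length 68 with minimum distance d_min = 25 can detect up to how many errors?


Detection capability = d_min - 1 = 25 - 1 = 24

24 errors


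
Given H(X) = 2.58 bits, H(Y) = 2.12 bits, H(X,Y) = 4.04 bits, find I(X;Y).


I(X;Y) = H(X) + H(Y) - H(X,Y) = 2.58 + 2.12 - 4.04 = 0.66

0.66 bits


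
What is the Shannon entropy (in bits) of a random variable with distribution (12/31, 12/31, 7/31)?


H = -sum(p_i * log2(p_i)). Terms: -(12/31)*log2(12/31) = 0.530026; -(12/31)*log2(12/31) = 0.530026; -(7/31)*log2(7/31) = 0.484771. H = 0.530026 + 0.530026 + 0.484771 = 1.5448

1.5448 bits


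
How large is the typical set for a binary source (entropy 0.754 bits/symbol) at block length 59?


log2|A_typical| = nH = 59 * 0.754 = 44.486, so |A_typical| ~ 2^44.486 = 2.464e+13

2.464e+13


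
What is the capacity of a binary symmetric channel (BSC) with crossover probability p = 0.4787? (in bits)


H(p) = -p*log2(p) - (1-p)*log2(1-p) = -0.4787*log2(0.4787) - 0.5213*log2(0.5213) = 0.508765 + 0.489925 = 0.9987. C = 1 - H(p) = 1 - 0.9987 = 0.0013

0.0013 bits


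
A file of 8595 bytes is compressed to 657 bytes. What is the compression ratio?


Ratio = original / compressed = 8595 / 657 = 13.0822

13.0822


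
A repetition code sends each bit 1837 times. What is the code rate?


Rate = k/n = 1/1837

1/1837


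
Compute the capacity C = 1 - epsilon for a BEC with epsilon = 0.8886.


C = 1 - epsilon = 1 - 0.8886 = 0.1114

0.1114 bits


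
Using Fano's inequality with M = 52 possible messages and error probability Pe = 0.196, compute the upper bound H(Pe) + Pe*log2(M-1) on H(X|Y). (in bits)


H(Pe) = -Pe*log2(Pe) - (1-Pe)*log2(1-Pe) = -0.196*log2(0.196) - 0.804*log2(0.804) = 0.460811 + 0.253045 = 0.7139. Pe*log2(M-1) = 0.196*log2(51) = 1.111795. Bound = H(Pe) + Pe*log2(M-1) = 0.460811 + 0.253045 + 1.111795 = 1.8257

1.8257 bits


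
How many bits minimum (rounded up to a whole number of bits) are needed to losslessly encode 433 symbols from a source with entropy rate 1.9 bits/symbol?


Minimum bits >= n * H = 433 * 1.9 = 822.7, rounded up to a whole number of bits = 823

823 bits


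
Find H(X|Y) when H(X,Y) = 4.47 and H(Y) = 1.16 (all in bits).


H(X|Y) = H(X,Y) - H(Y) = 4.47 - 1.16 = 3.31

3.31 bits


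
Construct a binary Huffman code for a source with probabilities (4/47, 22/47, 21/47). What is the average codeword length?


Huffman construction (repeatedly merge the two least-probable nodes; each merge adds 1 bit to every symbol beneath it): 4/47 + 21/47 = 25/47; 22/47 + 25/47 = 1. Resulting codeword lengths (in the order the probabilities were given): (2, 1, 2). L_avg = sum(p_i * l_i) = 4/47*2 + 22/47*1 + 21/47*2 = 72/47 = 1.5319

1.5319 bits


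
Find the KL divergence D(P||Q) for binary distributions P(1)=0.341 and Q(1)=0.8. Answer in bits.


KL = p*log2(p/q) + (1-p)*log2((1-p)/(1-q)) = 0.341*log2(0.341/0.8) + 0.659*log2(0.659/0.2) = 0.7142

0.7142 bits


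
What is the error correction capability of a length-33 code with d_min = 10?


Correction capability = floor((d-1)/2) = floor((10-1)/2) = 4

4 errors


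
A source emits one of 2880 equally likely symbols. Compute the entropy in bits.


H = log2(n) = log2(2880) = 11.4919

11.4919 bits


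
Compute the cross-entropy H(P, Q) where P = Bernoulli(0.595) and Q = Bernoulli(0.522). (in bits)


H(P,Q) = -p*log2(q) - (1-p)*log2(1-q). -0.595*log2(0.522) = 0.558038; -0.405*log2(0.478) = 0.431292. H(P,Q) = 0.558038 + 0.431292 = 0.9893

0.9893 bits


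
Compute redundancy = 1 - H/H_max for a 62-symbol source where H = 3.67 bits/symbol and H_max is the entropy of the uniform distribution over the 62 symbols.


H_max = log2(K) = log2(62) = 5.9542 bits/symbol. Redundancy = 1 - H/H_max = 1 - 3.67/5.9542 = 1 - 0.6164 = 0.3836

0.3836


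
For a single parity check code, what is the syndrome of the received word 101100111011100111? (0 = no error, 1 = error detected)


Syndrome = XOR of all bits = 1 XOR 0 XOR 1 XOR 1 XOR 0 XOR 0 XOR 1 XOR 1 XOR 1 XOR 0 XOR 1 XOR 1 XOR 1 XOR 0 XOR 0 XOR 1 XOR 1 XOR 1 = 0

0


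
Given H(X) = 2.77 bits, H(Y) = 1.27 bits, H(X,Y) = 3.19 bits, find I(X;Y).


I(X;Y) = H(X) + H(Y) - H(X,Y) = 2.77 + 1.27 - 3.19 = 0.85

0.85 bits


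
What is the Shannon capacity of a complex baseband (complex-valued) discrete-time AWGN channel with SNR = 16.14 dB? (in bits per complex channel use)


SNR_linear = 10^(16.14/10) = 41.115; C = log2(1 + SNR_linear) = log2(1 + 41.115) = 5.3963

5.3963 bits/channel use


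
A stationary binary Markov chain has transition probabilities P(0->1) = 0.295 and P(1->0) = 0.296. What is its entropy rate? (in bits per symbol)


Stationary distribution: pi_0 = p10/(p01+p10) = 0.5008, pi_1 = 0.4992. Entropy rate H' = pi_0*H(p01) + pi_1*H(p10) = 0.5008*0.8751 + 0.4992*0.8763 = 0.8757

0.8757 bits/symbol


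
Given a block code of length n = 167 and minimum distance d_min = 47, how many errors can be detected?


Detection capability = d_min - 1 = 47 - 1 = 46

46 errors


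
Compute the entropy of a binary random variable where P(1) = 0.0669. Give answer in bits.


H = -p*log2(p) - (1-p)*log2(1-p). -0.0669*log2(0.0669) = 0.261034; -0.9331*log2(0.9331) = 0.093213. H = 0.261034 + 0.093213 = 0.3542

0.3542 bits


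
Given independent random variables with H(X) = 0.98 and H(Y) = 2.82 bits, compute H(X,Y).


For independent variables, H(X,Y) = H(X) + H(Y) = 0.98 + 2.82 = 3.8

3.8 bits


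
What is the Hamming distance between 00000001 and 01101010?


Count differing positions: . ^ ^ . ^ . ^ ^ = 5 differences

5


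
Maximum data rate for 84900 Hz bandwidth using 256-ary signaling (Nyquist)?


Rate = 2 * B * log2(M) = 2 * 84900 * 8.0 = 1358400.0

1358400.0 bps


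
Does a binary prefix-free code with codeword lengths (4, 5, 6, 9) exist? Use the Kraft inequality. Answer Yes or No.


Kraft sum = sum(2^(-l_i)) = 0.1113, need <= 1. Result: satisfied (a binary prefix-free code with these lengths exists)

Yes


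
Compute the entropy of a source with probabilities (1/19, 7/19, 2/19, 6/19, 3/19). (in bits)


H = -sum(p_i * log2(p_i)). Terms: -(1/19)*log2(1/19) = 0.223575; -(7/19)*log2(7/19) = 0.530737; -(2/19)*log2(2/19) = 0.341887; -(6/19)*log2(6/19) = 0.525147; -(3/19)*log2(3/19) = 0.420468. H = 0.223575 + 0.530737 + 0.341887 + 0.525147 + 0.420468 = 2.0418

2.0418 bits


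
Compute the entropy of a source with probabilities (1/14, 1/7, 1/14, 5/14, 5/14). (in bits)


H = -sum(p_i * log2(p_i)). Terms: -(1/14)*log2(1/14) = 0.271954; -(1/7)*log2(1/7) = 0.401051; -(1/14)*log2(1/14) = 0.271954; -(5/14)*log2(5/14) = 0.530510; -(5/14)*log2(5/14) = 0.530510. H = 0.271954 + 0.401051 + 0.271954 + 0.530510 + 0.530510 = 2.006

2.006 bits


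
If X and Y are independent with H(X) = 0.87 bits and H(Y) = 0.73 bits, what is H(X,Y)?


For independent variables, H(X,Y) = H(X) + H(Y) = 0.87 + 0.73 = 1.6

1.6 bits


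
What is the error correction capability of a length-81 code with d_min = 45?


Correction capability = floor((d-1)/2) = floor((45-1)/2) = 22

22 errors


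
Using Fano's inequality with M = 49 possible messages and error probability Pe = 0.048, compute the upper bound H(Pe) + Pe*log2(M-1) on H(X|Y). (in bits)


H(Pe) = -Pe*log2(Pe) - (1-Pe)*log2(1-Pe) = -0.048*log2(0.048) - 0.952*log2(0.952) = 0.210279 + 0.067560 = 0.2778. Pe*log2(M-1) = 0.048*log2(48) = 0.268078. Bound = H(Pe) + Pe*log2(M-1) = 0.210279 + 0.067560 + 0.268078 = 0.5459

0.5459 bits


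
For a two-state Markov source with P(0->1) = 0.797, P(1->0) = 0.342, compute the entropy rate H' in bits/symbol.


Stationary distribution: pi_0 = p10/(p01+p10) = 0.3003, pi_1 = 0.6997. Entropy rate H' = pi_0*H(p01) + pi_1*H(p10) = 0.3003*0.7279 + 0.6997*0.9267 = 0.867

0.867 bits/symbol


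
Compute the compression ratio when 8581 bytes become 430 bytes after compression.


Ratio = original / compressed = 8581 / 430 = 19.9558

19.9558


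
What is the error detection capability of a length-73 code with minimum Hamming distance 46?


Detection capability = d_min - 1 = 46 - 1 = 45

45 errors


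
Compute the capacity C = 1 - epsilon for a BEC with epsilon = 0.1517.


C = 1 - epsilon = 1 - 0.1517 = 0.8483

0.8483 bits


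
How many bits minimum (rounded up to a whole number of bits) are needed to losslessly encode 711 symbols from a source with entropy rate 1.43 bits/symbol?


Minimum bits >= n * H = 711 * 1.43 = 1016.73, rounded up to a whole number of bits = 1017

1017 bits


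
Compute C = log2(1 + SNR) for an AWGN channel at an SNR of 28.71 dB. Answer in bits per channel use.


SNR_linear = 10^(28.71/10) = 743.0191; C = log2(1 + SNR_linear) = log2(1 + 743.0191) = 9.5392

9.5392 bits/channel use


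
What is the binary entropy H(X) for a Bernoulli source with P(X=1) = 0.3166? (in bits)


H = -p*log2(p) - (1-p)*log2(1-p). -0.3166*log2(0.3166) = 0.525324; -0.6834*log2(0.6834) = 0.375322. H = 0.525324 + 0.375322 = 0.9006

0.9006 bits


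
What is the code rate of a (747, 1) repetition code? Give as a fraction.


Rate = k/n = 1/747

1/747


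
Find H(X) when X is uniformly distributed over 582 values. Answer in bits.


H = log2(n) = log2(582) = 9.1849

9.1849 bits


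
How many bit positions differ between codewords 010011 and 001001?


Count differing positions: . ^ ^ . ^ . = 3 differences

3


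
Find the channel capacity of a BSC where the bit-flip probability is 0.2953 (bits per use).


H(p) = -p*log2(p) - (1-p)*log2(1-p) = -0.2953*log2(0.2953) - 0.7047*log2(0.7047) = 0.519653 + 0.355816 = 0.8755. C = 1 - H(p) = 1 - 0.8755 = 0.1245

0.1245 bits


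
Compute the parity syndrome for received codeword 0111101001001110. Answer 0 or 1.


Syndrome = XOR of all bits = 0 XOR 1 XOR 1 XOR 1 XOR 1 XOR 0 XOR 1 XOR 0 XOR 0 XOR 1 XOR 0 XOR 0 XOR 1 XOR 1 XOR 1 XOR 0 = 1

1


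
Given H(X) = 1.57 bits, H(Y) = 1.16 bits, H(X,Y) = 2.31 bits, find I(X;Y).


I(X;Y) = H(X) + H(Y) - H(X,Y) = 1.57 + 1.16 - 2.31 = 0.42

0.42 bits


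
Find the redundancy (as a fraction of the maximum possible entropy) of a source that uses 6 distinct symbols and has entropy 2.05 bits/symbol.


H_max = log2(K) = log2(6) = 2.585 bits/symbol. Redundancy = 1 - H/H_max = 1 - 2.05/2.585 = 1 - 0.793 = 0.207

0.207


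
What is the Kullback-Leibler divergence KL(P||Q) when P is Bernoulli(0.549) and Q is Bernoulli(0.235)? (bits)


KL = p*log2(p/q) + (1-p)*log2((1-p)/(1-q)) = 0.549*log2(0.549/0.235) + 0.451*log2(0.451/0.765) = 0.3282

0.3282 bits


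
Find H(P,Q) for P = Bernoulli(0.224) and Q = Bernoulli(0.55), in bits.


H(P,Q) = -p*log2(q) - (1-p)*log2(1-q). -0.224*log2(0.55) = 0.193199; -0.776*log2(0.45) = 0.893954. H(P,Q) = 0.193199 + 0.893954 = 1.0872

1.0872 bits


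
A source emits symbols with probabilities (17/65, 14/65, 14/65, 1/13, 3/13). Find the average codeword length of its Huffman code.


Huffman construction (repeatedly merge the two least-probable nodes; each merge adds 1 bit to every symbol beneath it): 1/13 + 14/65 = 19/65; 14/65 + 3/13 = 29/65; 17/65 + 19/65 = 36/65; 29/65 + 36/65 = 1. Resulting codeword lengths (in the order the probabilities were given): (2, 3, 2, 3, 2). L_avg = sum(p_i * l_i) = 17/65*2 + 14/65*3 + 14/65*2 + 1/13*3 + 3/13*2 = 149/65 = 2.2923

2.2923 bits


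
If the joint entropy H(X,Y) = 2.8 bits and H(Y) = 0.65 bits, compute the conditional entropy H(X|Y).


H(X|Y) = H(X,Y) - H(Y) = 2.8 - 0.65 = 2.15

2.15 bits


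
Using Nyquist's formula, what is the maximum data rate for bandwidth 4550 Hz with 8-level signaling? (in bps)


Rate = 2 * B * log2(M) = 2 * 4550 * 3.0 = 27300.0

27300.0 bps


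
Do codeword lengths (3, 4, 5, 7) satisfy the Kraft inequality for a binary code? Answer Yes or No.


Kraft sum = sum(2^(-l_i)) = 0.2266, need <= 1. Result: satisfied (a binary prefix-free code with these lengths exists)

Yes


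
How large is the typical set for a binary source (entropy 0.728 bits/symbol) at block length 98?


log2|A_typical| = nH = 98 * 0.728 = 71.344, so |A_typical| ~ 2^71.344 = 2.997e+21

2.997e+21


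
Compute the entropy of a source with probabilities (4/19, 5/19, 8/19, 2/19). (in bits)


H = -sum(p_i * log2(p_i)). Terms: -(4/19)*log2(4/19) = 0.473248; -(5/19)*log2(5/19) = 0.506842; -(8/19)*log2(8/19) = 0.525443; -(2/19)*log2(2/19) = 0.341887. H = 0.473248 + 0.506842 + 0.525443 + 0.341887 = 1.8474

1.8474 bits


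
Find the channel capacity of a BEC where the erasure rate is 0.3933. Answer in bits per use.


C = 1 - epsilon = 1 - 0.3933 = 0.6067

0.6067 bits


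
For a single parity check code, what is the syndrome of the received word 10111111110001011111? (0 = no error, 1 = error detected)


Syndrome = XOR of all bits = 1 XOR 0 XOR 1 XOR 1 XOR 1 XOR 1 XOR 1 XOR 1 XOR 1 XOR 1 XOR 0 XOR 0 XOR 0 XOR 1 XOR 0 XOR 1 XOR 1 XOR 1 XOR 1 XOR 1 = 1

1


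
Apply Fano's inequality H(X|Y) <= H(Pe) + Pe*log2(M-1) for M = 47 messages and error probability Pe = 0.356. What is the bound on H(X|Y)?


H(Pe) = -Pe*log2(Pe) - (1-Pe)*log2(1-Pe) = -0.356*log2(0.356) - 0.644*log2(0.644) = 0.530458 + 0.408855 = 0.9393. Pe*log2(M-1) = 0.356*log2(46) = 1.966388. Bound = H(Pe) + Pe*log2(M-1) = 0.530458 + 0.408855 + 1.966388 = 2.9057

2.9057 bits


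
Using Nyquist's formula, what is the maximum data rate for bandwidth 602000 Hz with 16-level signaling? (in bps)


Rate = 2 * B * log2(M) = 2 * 602000 * 4.0 = 4816000.0

4816000.0 bps


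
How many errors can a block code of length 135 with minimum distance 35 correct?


Correction capability = floor((d-1)/2) = floor((35-1)/2) = 17

17 errors


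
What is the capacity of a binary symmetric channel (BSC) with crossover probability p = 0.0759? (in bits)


H(p) = -p*log2(p) - (1-p)*log2(1-p) = -0.0759*log2(0.0759) - 0.9241*log2(0.9241) = 0.282330 + 0.105236 = 0.3876. C = 1 - H(p) = 1 - 0.3876 = 0.6124

0.6124 bits


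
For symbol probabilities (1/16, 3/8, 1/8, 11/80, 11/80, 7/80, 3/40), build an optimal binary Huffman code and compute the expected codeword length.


Huffman construction (repeatedly merge the two least-probable nodes; each merge adds 1 bit to every symbol beneath it): 1/16 + 3/40 = 11/80; 7/80 + 1/8 = 17/80; 11/80 + 11/80 = 11/40; 11/80 + 17/80 = 7/20; 11/40 + 7/20 = 5/8; 3/8 + 5/8 = 1. Resulting codeword lengths (in the order the probabilities were given): (4, 1, 4, 3, 3, 4, 4). L_avg = sum(p_i * l_i) = 1/16*4 + 3/8*1 + 1/8*4 + 11/80*3 + 11/80*3 + 7/80*4 + 3/40*4 = 13/5 = 2.6

2.6 bits


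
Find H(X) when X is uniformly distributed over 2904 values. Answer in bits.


H = log2(n) = log2(2904) = 11.5038

11.5038 bits


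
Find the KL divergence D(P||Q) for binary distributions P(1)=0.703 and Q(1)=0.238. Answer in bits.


KL = p*log2(p/q) + (1-p)*log2((1-p)/(1-q)) = 0.703*log2(0.703/0.238) + 0.297*log2(0.297/0.762) = 0.6948

0.6948 bits


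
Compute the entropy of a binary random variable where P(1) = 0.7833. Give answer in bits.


H = -p*log2(p) - (1-p)*log2(1-p). -0.7833*log2(0.7833) = 0.276006; -0.2167*log2(0.2167) = 0.478090. H = 0.276006 + 0.478090 = 0.7541

0.7541 bits


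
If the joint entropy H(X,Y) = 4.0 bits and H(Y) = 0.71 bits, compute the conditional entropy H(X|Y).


H(X|Y) = H(X,Y) - H(Y) = 4.0 - 0.71 = 3.29

3.29 bits


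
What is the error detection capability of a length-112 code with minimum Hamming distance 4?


Detection capability = d_min - 1 = 4 - 1 = 3

3 errors


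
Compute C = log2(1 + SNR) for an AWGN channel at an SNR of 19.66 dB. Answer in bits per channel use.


SNR_linear = 10^(19.66/10) = 92.4698; C = log2(1 + SNR_linear) = log2(1 + 92.4698) = 6.5464

6.5464 bits/channel use


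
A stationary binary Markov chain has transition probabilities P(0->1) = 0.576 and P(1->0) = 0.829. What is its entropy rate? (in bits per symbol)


Stationary distribution: pi_0 = p10/(p01+p10) = 0.59, pi_1 = 0.41. Entropy rate H' = pi_0*H(p01) + pi_1*H(p10) = 0.59*0.9833 + 0.41*0.66 = 0.8507

0.8507 bits/symbol


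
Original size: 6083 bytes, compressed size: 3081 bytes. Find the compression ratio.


Ratio = original / compressed = 6083 / 3081 = 1.9744

1.9744


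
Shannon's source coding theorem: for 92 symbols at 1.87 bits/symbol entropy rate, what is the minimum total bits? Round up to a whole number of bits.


Minimum bits >= n * H = 92 * 1.87 = 172.04, rounded up to a whole number of bits = 173

173 bits


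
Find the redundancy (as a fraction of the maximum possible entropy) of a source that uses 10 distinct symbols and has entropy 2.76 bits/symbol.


H_max = log2(K) = log2(10) = 3.3219 bits/symbol. Redundancy = 1 - H/H_max = 1 - 2.76/3.3219 = 1 - 0.8308 = 0.1692

0.1692


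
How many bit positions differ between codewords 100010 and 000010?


Count differing positions: ^ . . . . . = 1 differences

1


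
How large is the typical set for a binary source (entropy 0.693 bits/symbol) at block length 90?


log2|A_typical| = nH = 90 * 0.693 = 62.37, so |A_typical| ~ 2^62.37 = 5.960e+18

5.960e+18


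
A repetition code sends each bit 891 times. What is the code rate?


Rate = k/n = 1/891

1/891


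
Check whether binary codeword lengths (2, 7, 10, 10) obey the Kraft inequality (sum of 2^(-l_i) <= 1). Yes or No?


Kraft sum = sum(2^(-l_i)) = 0.2598, need <= 1. Result: satisfied (a binary prefix-free code with these lengths exists)

Yes


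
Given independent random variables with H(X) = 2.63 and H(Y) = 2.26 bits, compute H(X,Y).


For independent variables, H(X,Y) = H(X) + H(Y) = 2.63 + 2.26 = 4.89

4.89 bits


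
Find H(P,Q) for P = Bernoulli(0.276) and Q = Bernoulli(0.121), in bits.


H(P,Q) = -p*log2(q) - (1-p)*log2(1-q). -0.276*log2(0.121) = 0.840950; -0.724*log2(0.879) = 0.134711. H(P,Q) = 0.840950 + 0.134711 = 0.9757

0.9757 bits


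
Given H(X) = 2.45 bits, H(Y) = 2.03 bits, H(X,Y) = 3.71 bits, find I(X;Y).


I(X;Y) = H(X) + H(Y) - H(X,Y) = 2.45 + 2.03 - 3.71 = 0.77

0.77 bits


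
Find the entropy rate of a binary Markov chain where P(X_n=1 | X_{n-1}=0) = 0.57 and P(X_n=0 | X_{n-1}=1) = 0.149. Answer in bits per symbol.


Stationary distribution: pi_0 = p10/(p01+p10) = 0.2072, pi_1 = 0.7928. Entropy rate H' = pi_0*H(p01) + pi_1*H(p10) = 0.2072*0.9858 + 0.7928*0.6073 = 0.6858

0.6858 bits/symbol


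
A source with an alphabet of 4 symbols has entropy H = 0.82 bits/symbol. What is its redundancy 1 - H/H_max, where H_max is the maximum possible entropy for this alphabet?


H_max = log2(K) = log2(4) = 2.0 bits/symbol. Redundancy = 1 - H/H_max = 1 - 0.82/2.0 = 1 - 0.41 = 0.59

0.59


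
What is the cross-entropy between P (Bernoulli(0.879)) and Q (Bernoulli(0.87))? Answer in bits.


H(P,Q) = -p*log2(q) - (1-p)*log2(1-q). -0.879*log2(0.87) = 0.176602; -0.121*log2(0.13) = 0.356153. H(P,Q) = 0.176602 + 0.356153 = 0.5328

0.5328 bits


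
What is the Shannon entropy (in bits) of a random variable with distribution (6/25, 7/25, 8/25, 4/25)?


H = -sum(p_i * log2(p_i)). Terms: -(6/25)*log2(6/25) = 0.494134; -(7/25)*log2(7/25) = 0.514220; -(8/25)*log2(8/25) = 0.526034; -(4/25)*log2(4/25) = 0.423017. H = 0.494134 + 0.514220 + 0.526034 + 0.423017 = 1.9574

1.9574 bits


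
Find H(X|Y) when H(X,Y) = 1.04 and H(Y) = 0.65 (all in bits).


H(X|Y) = H(X,Y) - H(Y) = 1.04 - 0.65 = 0.39

0.39 bits


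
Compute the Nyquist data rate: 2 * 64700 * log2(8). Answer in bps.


Rate = 2 * B * log2(M) = 2 * 64700 * 3.0 = 388200.0

388200.0 bps


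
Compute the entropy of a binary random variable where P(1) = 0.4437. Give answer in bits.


H = -p*log2(p) - (1-p)*log2(1-p). -0.4437*log2(0.4437) = 0.520169; -0.5563*log2(0.5563) = 0.470666. H = 0.520169 + 0.470666 = 0.9908

0.9908 bits


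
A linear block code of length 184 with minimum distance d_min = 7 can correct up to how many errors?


Correction capability = floor((d-1)/2) = floor((7-1)/2) = 3

3 errors


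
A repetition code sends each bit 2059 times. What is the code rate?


Rate = k/n = 1/2059

1/2059


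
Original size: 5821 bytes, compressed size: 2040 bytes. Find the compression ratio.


Ratio = original / compressed = 5821 / 2040 = 2.8534

2.8534


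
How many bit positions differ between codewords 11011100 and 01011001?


Count differing positions: ^ . . . . ^ . ^ = 3 differences

3


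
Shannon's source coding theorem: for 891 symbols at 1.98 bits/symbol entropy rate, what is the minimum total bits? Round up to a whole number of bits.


Minimum bits >= n * H = 891 * 1.98 = 1764.18, rounded up to a whole number of bits = 1765

1765 bits


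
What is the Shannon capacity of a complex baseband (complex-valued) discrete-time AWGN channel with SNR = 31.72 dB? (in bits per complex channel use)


SNR_linear = 10^(31.72/10) = 1485.9356; C = log2(1 + SNR_linear) = log2(1 + 1485.9356) = 10.5381

10.5381 bits/channel use


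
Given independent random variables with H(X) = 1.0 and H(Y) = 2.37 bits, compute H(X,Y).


For independent variables, H(X,Y) = H(X) + H(Y) = 1.0 + 2.37 = 3.37

3.37 bits


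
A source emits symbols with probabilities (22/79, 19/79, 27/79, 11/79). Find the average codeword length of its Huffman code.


Huffman construction (repeatedly merge the two least-probable nodes; each merge adds 1 bit to every symbol beneath it): 11/79 + 19/79 = 30/79; 22/79 + 27/79 = 49/79; 30/79 + 49/79 = 1. Resulting codeword lengths (in the order the probabilities were given): (2, 2, 2, 2). L_avg = sum(p_i * l_i) = 22/79*2 + 19/79*2 + 27/79*2 + 11/79*2 = 2

2.0 bits


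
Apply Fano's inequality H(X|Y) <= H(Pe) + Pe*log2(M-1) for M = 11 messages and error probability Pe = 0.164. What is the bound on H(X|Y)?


H(Pe) = -Pe*log2(Pe) - (1-Pe)*log2(1-Pe) = -0.164*log2(0.164) - 0.836*log2(0.836) = 0.427750 + 0.216043 = 0.6438. Pe*log2(M-1) = 0.164*log2(10) = 0.544796. Bound = H(Pe) + Pe*log2(M-1) = 0.427750 + 0.216043 + 0.544796 = 1.1886

1.1886 bits


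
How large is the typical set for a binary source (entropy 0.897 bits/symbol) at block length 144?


log2|A_typical| = nH = 144 * 0.897 = 129.168, so |A_typical| ~ 2^129.168 = 7.646e+38

7.646e+38


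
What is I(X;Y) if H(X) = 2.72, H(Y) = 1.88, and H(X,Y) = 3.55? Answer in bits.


I(X;Y) = H(X) + H(Y) - H(X,Y) = 2.72 + 1.88 - 3.55 = 1.05

1.05 bits


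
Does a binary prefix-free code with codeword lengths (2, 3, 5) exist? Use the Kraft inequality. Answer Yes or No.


Kraft sum = sum(2^(-l_i)) = 0.4062, need <= 1. Result: satisfied (a binary prefix-free code with these lengths exists)

Yes


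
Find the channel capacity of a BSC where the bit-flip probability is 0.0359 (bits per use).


H(p) = -p*log2(p) - (1-p)*log2(1-p) = -0.0359*log2(0.0359) - 0.9641*log2(0.9641) = 0.172315 + 0.050852 = 0.2232. C = 1 - H(p) = 1 - 0.2232 = 0.7768

0.7768 bits


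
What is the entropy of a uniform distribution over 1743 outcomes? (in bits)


H = log2(n) = log2(1743) = 10.7674

10.7674 bits


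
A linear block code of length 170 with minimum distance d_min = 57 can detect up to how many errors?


Detection capability = d_min - 1 = 57 - 1 = 56

56 errors


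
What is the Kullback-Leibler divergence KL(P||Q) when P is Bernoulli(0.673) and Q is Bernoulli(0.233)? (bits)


KL = p*log2(p/q) + (1-p)*log2((1-p)/(1-q)) = 0.673*log2(0.673/0.233) + 0.327*log2(0.327/0.767) = 0.6277

0.6277 bits


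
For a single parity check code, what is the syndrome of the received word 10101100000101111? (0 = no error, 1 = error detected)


Syndrome = XOR of all bits = 1 XOR 0 XOR 1 XOR 0 XOR 1 XOR 1 XOR 0 XOR 0 XOR 0 XOR 0 XOR 0 XOR 1 XOR 0 XOR 1 XOR 1 XOR 1 XOR 1 = 1

1


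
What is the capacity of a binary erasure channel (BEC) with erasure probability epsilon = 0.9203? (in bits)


C = 1 - epsilon = 1 - 0.9203 = 0.0797

0.0797 bits


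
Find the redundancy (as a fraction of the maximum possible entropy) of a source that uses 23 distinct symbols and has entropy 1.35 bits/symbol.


H_max = log2(K) = log2(23) = 4.5236 bits/symbol. Redundancy = 1 - H/H_max = 1 - 1.35/4.5236 = 1 - 0.2984 = 0.7016

0.7016


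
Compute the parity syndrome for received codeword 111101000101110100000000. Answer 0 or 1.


Syndrome = XOR of all bits = 1 XOR 1 XOR 1 XOR 1 XOR 0 XOR 1 XOR 0 XOR 0 XOR 0 XOR 1 XOR 0 XOR 1 XOR 1 XOR 1 XOR 0 XOR 1 XOR 0 XOR 0 XOR 0 XOR 0 XOR 0 XOR 0 XOR 0 XOR 0 = 0

0


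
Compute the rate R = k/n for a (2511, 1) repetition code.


Rate = k/n = 1/2511

1/2511


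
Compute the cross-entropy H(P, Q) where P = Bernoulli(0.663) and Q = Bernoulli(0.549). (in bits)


H(P,Q) = -p*log2(q) - (1-p)*log2(1-q). -0.663*log2(0.549) = 0.573576; -0.337*log2(0.451) = 0.387146. H(P,Q) = 0.573576 + 0.387146 = 0.9607

0.9607 bits


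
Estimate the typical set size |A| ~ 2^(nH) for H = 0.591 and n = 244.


log2|A_typical| = nH = 244 * 0.591 = 144.204, so |A_typical| ~ 2^144.204 = 2.569e+43

2.569e+43


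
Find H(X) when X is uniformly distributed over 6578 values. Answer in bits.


H = log2(n) = log2(6578) = 12.6834

12.6834 bits


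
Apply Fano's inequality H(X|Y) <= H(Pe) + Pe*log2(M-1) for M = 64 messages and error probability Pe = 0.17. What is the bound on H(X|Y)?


H(Pe) = -Pe*log2(Pe) - (1-Pe)*log2(1-Pe) = -0.17*log2(0.17) - 0.83*log2(0.83) = 0.434587 + 0.223118 = 0.6577. Pe*log2(M-1) = 0.17*log2(63) = 1.016138. Bound = H(Pe) + Pe*log2(M-1) = 0.434587 + 0.223118 + 1.016138 = 1.6738

1.6738 bits


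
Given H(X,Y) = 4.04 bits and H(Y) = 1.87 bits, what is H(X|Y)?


H(X|Y) = H(X,Y) - H(Y) = 4.04 - 1.87 = 2.17

2.17 bits


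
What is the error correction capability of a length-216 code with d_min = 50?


Correction capability = floor((d-1)/2) = floor((50-1)/2) = 24

24 errors


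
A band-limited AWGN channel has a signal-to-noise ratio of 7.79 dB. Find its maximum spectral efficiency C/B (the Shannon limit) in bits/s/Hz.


SNR_linear = 10^(7.79/10) = 6.0117; C/B = log2(1 + SNR_linear) = log2(1 + 6.0117) = 2.8098

2.8098 bits/s/Hz


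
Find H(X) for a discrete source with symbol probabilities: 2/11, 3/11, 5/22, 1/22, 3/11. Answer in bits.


H = -sum(p_i * log2(p_i)). Terms: -(2/11)*log2(2/11) = 0.447169; -(3/11)*log2(3/11) = 0.511219; -(5/22)*log2(5/22) = 0.485796; -(1/22)*log2(1/22) = 0.202701; -(3/11)*log2(3/11) = 0.511219. H = 0.447169 + 0.511219 + 0.485796 + 0.202701 + 0.511219 = 2.1581

2.1581 bits


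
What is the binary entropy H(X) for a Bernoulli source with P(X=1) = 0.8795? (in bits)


H = -p*log2(p) - (1-p)*log2(1-p). -0.8795*log2(0.8795) = 0.162923; -0.1205*log2(0.1205) = 0.367874. H = 0.162923 + 0.367874 = 0.5308

0.5308 bits


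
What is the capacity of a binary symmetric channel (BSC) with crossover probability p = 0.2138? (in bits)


H(p) = -p*log2(p) - (1-p)*log2(1-p) = -0.2138*log2(0.2138) - 0.7862*log2(0.7862) = 0.475847 + 0.272836 = 0.7487. C = 1 - H(p) = 1 - 0.7487 = 0.2513

0.2513 bits


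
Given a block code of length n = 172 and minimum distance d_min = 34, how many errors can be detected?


Detection capability = d_min - 1 = 34 - 1 = 33

33 errors


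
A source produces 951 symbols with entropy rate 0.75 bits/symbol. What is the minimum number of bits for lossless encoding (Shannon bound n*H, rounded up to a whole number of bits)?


Minimum bits >= n * H = 951 * 0.75 = 713.25, rounded up to a whole number of bits = 714

714 bits


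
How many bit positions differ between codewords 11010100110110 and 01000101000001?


Count differing positions: ^ . . ^ . . . ^ ^ ^ . ^ ^ ^ = 8 differences

8


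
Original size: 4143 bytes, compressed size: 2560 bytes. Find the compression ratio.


Ratio = original / compressed = 4143 / 2560 = 1.6184

1.6184


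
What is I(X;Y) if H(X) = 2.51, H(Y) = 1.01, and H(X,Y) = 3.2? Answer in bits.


I(X;Y) = H(X) + H(Y) - H(X,Y) = 2.51 + 1.01 - 3.2 = 0.32

0.32 bits


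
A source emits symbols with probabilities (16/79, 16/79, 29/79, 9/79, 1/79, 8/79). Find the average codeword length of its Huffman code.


Huffman construction (repeatedly merge the two least-probable nodes; each merge adds 1 bit to every symbol beneath it): 1/79 + 8/79 = 9/79; 9/79 + 9/79 = 18/79; 16/79 + 16/79 = 32/79; 18/79 + 29/79 = 47/79; 32/79 + 47/79 = 1. Resulting codeword lengths (in the order the probabilities were given): (2, 2, 2, 3, 4, 4). L_avg = sum(p_i * l_i) = 16/79*2 + 16/79*2 + 29/79*2 + 9/79*3 + 1/79*4 + 8/79*4 = 185/79 = 2.3418

2.3418 bits


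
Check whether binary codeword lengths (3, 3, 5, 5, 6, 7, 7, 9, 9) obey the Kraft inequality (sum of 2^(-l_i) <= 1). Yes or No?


Kraft sum = sum(2^(-l_i)) = 0.3477, need <= 1. Result: satisfied (a binary prefix-free code with these lengths exists)

Yes


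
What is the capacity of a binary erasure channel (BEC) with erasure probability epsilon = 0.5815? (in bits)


C = 1 - epsilon = 1 - 0.5815 = 0.4185

0.4185 bits


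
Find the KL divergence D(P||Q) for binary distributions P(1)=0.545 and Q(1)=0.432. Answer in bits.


KL = p*log2(p/q) + (1-p)*log2((1-p)/(1-q)) = 0.545*log2(0.545/0.432) + 0.455*log2(0.455/0.568) = 0.0371

0.0371 bits


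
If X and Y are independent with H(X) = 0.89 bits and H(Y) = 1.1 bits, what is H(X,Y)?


For independent variables, H(X,Y) = H(X) + H(Y) = 0.89 + 1.1 = 1.99

1.99 bits


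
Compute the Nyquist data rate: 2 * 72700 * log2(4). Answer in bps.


Rate = 2 * B * log2(M) = 2 * 72700 * 2.0 = 290800.0

290800.0 bps


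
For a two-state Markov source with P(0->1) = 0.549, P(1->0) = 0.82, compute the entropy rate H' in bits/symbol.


Stationary distribution: pi_0 = p10/(p01+p10) = 0.599, pi_1 = 0.401. Entropy rate H' = pi_0*H(p01) + pi_1*H(p10) = 0.599*0.9931 + 0.401*0.6801 = 0.8675

0.8675 bits/symbol


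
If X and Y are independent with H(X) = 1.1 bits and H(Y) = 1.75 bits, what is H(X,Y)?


For independent variables, H(X,Y) = H(X) + H(Y) = 1.1 + 1.75 = 2.85

2.85 bits


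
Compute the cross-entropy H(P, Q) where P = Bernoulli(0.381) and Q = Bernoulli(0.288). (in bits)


H(P,Q) = -p*log2(q) - (1-p)*log2(1-q). -0.381*log2(0.288) = 0.684222; -0.619*log2(0.712) = 0.303341. H(P,Q) = 0.684222 + 0.303341 = 0.9876

0.9876 bits


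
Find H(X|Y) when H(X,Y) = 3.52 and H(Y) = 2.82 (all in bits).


H(X|Y) = H(X,Y) - H(Y) = 3.52 - 2.82 = 0.7

0.7 bits


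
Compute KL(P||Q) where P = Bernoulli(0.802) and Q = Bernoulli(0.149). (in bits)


KL = p*log2(p/q) + (1-p)*log2((1-p)/(1-q)) = 0.802*log2(0.802/0.149) + 0.198*log2(0.198/0.851) = 1.531

1.531 bits


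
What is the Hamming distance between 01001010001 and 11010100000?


Count differing positions: ^ . . ^ ^ ^ ^ . . . ^ = 6 differences

6


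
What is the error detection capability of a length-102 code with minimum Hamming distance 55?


Detection capability = d_min - 1 = 55 - 1 = 54

54 errors


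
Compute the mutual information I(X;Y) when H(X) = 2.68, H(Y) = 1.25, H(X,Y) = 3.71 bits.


I(X;Y) = H(X) + H(Y) - H(X,Y) = 2.68 + 1.25 - 3.71 = 0.22

0.22 bits


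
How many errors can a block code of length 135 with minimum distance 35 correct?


Correction capability = floor((d-1)/2) = floor((35-1)/2) = 17

17 errors


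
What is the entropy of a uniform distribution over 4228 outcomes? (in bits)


H = log2(n) = log2(4228) = 12.0458

12.0458 bits


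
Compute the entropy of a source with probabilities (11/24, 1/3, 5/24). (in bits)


H = -sum(p_i * log2(p_i)). Terms: -(11/24)*log2(11/24) = 0.515868; -(1/3)*log2(1/3) = 0.528321; -(5/24)*log2(5/24) = 0.471466. H = 0.515868 + 0.528321 + 0.471466 = 1.5157

1.5157 bits


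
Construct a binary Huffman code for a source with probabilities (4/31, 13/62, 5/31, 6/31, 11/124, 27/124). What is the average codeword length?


Huffman construction (repeatedly merge the two least-probable nodes; each merge adds 1 bit to every symbol beneath it): 11/124 + 4/31 = 27/124; 5/31 + 6/31 = 11/31; 13/62 + 27/124 = 53/124; 27/124 + 11/31 = 71/124; 53/124 + 71/124 = 1. Resulting codeword lengths (in the order the probabilities were given): (3, 2, 3, 3, 3, 2). L_avg = sum(p_i * l_i) = 4/31*3 + 13/62*2 + 5/31*3 + 6/31*3 + 11/124*3 + 27/124*2 = 319/124 = 2.5726

2.5726 bits


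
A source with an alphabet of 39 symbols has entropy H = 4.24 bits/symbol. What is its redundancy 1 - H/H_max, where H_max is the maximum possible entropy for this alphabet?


H_max = log2(K) = log2(39) = 5.2854 bits/symbol. Redundancy = 1 - H/H_max = 1 - 4.24/5.2854 = 1 - 0.8022 = 0.1978

0.1978


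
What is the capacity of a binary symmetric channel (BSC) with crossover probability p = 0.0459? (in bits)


H(p) = -p*log2(p) - (1-p)*log2(1-p) = -0.0459*log2(0.0459) - 0.9541*log2(0.9541) = 0.204042 + 0.064676 = 0.2687. C = 1 - H(p) = 1 - 0.2687 = 0.7313

0.7313 bits


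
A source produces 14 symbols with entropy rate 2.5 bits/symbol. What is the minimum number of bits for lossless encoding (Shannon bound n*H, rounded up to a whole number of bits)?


Minimum bits >= n * H = 14 * 2.5 = 35.0, rounded up to a whole number of bits = 35

35 bits


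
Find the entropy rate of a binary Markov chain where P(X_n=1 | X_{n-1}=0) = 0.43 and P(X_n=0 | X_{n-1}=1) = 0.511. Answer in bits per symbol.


Stationary distribution: pi_0 = p10/(p01+p10) = 0.543, pi_1 = 0.457. Entropy rate H' = pi_0*H(p01) + pi_1*H(p10) = 0.543*0.9858 + 0.457*0.9997 = 0.9921

0.9921 bits/symbol


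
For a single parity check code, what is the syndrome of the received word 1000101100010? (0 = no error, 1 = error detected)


Syndrome = XOR of all bits = 1 XOR 0 XOR 0 XOR 0 XOR 1 XOR 0 XOR 1 XOR 1 XOR 0 XOR 0 XOR 0 XOR 1 XOR 0 = 1

1


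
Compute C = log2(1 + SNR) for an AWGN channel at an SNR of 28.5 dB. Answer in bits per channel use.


SNR_linear = 10^(28.5/10) = 707.9458; C = log2(1 + SNR_linear) = log2(1 + 707.9458) = 9.4695

9.4695 bits/channel use


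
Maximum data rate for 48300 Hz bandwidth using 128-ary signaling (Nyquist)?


Rate = 2 * B * log2(M) = 2 * 48300 * 7.0 = 676200.0

676200.0 bps


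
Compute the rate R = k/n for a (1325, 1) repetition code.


Rate = k/n = 1/1325

1/1325


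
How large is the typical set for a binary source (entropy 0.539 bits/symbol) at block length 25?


log2|A_typical| = nH = 25 * 0.539 = 13.475, so |A_typical| ~ 2^13.475 = 1.139e+04

1.139e+04


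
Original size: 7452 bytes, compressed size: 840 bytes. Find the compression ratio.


Ratio = original / compressed = 7452 / 840 = 8.8714

8.8714


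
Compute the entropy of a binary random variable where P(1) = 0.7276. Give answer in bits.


H = -p*log2(p) - (1-p)*log2(1-p). -0.7276*log2(0.7276) = 0.333810; -0.2724*log2(0.2724) = 0.511077. H = 0.333810 + 0.511077 = 0.8449

0.8449 bits


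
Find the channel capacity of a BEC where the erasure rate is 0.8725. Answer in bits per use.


C = 1 - epsilon = 1 - 0.8725 = 0.1275

0.1275 bits


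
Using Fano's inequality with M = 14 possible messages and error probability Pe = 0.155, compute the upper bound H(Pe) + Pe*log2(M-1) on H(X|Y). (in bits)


H(Pe) = -Pe*log2(Pe) - (1-Pe)*log2(1-Pe) = -0.155*log2(0.155) - 0.845*log2(0.845) = 0.416897 + 0.205315 = 0.6222. Pe*log2(M-1) = 0.155*log2(13) = 0.573568. Bound = H(Pe) + Pe*log2(M-1) = 0.416897 + 0.205315 + 0.573568 = 1.1958

1.1958 bits


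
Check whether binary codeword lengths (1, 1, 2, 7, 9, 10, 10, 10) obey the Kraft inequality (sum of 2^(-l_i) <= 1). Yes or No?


Kraft sum = sum(2^(-l_i)) = 1.2627, need <= 1. Result: violated (a binary prefix-free code with these lengths cannot exist)

No


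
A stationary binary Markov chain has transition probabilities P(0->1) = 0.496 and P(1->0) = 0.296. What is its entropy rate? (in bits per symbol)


Stationary distribution: pi_0 = p10/(p01+p10) = 0.3737, pi_1 = 0.6263. Entropy rate H' = pi_0*H(p01) + pi_1*H(p10) = 0.3737*1.0 + 0.6263*0.8763 = 0.9225

0.9225 bits/symbol


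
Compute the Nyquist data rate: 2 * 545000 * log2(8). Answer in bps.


Rate = 2 * B * log2(M) = 2 * 545000 * 3.0 = 3270000.0

3270000.0 bps


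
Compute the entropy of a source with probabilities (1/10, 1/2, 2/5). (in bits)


H = -sum(p_i * log2(p_i)). Terms: -(1/10)*log2(1/10) = 0.332193; -(1/2)*log2(1/2) = 0.500000; -(2/5)*log2(2/5) = 0.528771. H = 0.332193 + 0.500000 + 0.528771 = 1.361

1.361 bits


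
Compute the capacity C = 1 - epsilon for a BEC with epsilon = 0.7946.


C = 1 - epsilon = 1 - 0.7946 = 0.2054

0.2054 bits


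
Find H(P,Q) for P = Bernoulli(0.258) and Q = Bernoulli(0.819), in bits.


H(P,Q) = -p*log2(q) - (1-p)*log2(1-q). -0.258*log2(0.819) = 0.074321; -0.742*log2(0.181) = 1.829726. H(P,Q) = 0.074321 + 1.829726 = 1.904

1.904 bits


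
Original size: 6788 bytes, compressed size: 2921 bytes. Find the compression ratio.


Ratio = original / compressed = 6788 / 2921 = 2.3239

2.3239


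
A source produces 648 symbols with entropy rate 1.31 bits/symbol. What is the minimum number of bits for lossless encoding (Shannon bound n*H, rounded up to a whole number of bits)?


Minimum bits >= n * H = 648 * 1.31 = 848.88, rounded up to a whole number of bits = 849

849 bits


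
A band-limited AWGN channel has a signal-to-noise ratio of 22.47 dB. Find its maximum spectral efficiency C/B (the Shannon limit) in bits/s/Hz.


SNR_linear = 10^(22.47/10) = 176.6038; C/B = log2(1 + SNR_linear) = log2(1 + 176.6038) = 7.4725

7.4725 bits/s/Hz


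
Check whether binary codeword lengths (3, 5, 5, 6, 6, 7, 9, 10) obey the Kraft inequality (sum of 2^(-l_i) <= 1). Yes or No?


Kraft sum = sum(2^(-l_i)) = 0.2295, need <= 1. Result: satisfied (a binary prefix-free code with these lengths exists)

Yes


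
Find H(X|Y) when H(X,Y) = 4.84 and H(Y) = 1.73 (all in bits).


H(X|Y) = H(X,Y) - H(Y) = 4.84 - 1.73 = 3.11

3.11 bits


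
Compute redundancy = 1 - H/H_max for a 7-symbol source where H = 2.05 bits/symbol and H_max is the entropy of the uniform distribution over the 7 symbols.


H_max = log2(K) = log2(7) = 2.8074 bits/symbol. Redundancy = 1 - H/H_max = 1 - 2.05/2.8074 = 1 - 0.7302 = 0.2698

0.2698


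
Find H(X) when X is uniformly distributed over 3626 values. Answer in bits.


H = log2(n) = log2(3626) = 11.8242

11.8242 bits


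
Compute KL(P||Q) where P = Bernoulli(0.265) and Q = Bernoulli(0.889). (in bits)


KL = p*log2(p/q) + (1-p)*log2((1-p)/(1-q)) = 0.265*log2(0.265/0.889) + 0.735*log2(0.735/0.111) = 1.5417

1.5417 bits


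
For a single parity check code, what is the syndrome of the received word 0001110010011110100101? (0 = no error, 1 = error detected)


Syndrome = XOR of all bits = 0 XOR 0 XOR 0 XOR 1 XOR 1 XOR 1 XOR 0 XOR 0 XOR 1 XOR 0 XOR 0 XOR 1 XOR 1 XOR 1 XOR 1 XOR 0 XOR 1 XOR 0 XOR 0 XOR 1 XOR 0 XOR 1 = 1

1


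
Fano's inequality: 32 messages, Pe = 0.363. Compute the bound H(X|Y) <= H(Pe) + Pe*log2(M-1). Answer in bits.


H(Pe) = -Pe*log2(Pe) - (1-Pe)*log2(1-Pe) = -0.363*log2(0.363) - 0.637*log2(0.637) = 0.530691 + 0.414454 = 0.9451. Pe*log2(M-1) = 0.363*log2(31) = 1.798373. Bound = H(Pe) + Pe*log2(M-1) = 0.530691 + 0.414454 + 1.798373 = 2.7435

2.7435 bits


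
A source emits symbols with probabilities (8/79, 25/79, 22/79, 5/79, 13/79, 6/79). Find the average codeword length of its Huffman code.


Huffman construction (repeatedly merge the two least-probable nodes; each merge adds 1 bit to every symbol beneath it): 5/79 + 6/79 = 11/79; 8/79 + 11/79 = 19/79; 13/79 + 19/79 = 32/79; 22/79 + 25/79 = 47/79; 32/79 + 47/79 = 1. Resulting codeword lengths (in the order the probabilities were given): (3, 2, 2, 4, 2, 4). L_avg = sum(p_i * l_i) = 8/79*3 + 25/79*2 + 22/79*2 + 5/79*4 + 13/79*2 + 6/79*4 = 188/79 = 2.3797

2.3797 bits
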